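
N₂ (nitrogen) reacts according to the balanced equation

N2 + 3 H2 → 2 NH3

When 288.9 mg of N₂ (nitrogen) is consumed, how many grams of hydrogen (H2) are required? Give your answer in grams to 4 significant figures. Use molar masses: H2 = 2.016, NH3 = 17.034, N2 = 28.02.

Convert: 288.9 mg = 0.28890 g.
n(N2) = 0.28890 g / 28.02 g/mol = 0.010310 mol.
From the equation the N2:H2 mole ratio is 1:3, so n(H2) = 0.010310 × 3/1 = 0.030931 mol.
Mass of H2 = 0.030931 mol × 2.016 g/mol = 0.062358 g.

0.06236 g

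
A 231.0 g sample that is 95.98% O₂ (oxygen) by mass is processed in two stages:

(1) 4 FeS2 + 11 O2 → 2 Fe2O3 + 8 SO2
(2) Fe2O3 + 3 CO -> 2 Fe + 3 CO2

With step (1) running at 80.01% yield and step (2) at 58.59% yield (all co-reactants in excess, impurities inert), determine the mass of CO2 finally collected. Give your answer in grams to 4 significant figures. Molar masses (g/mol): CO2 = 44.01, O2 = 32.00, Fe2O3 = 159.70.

Pure O2 = 231.0 × 0.9598 = 221.71 g.
n(O2) = 221.71 / 32.00 = 6.9286 mol.
Step 1 (O2:Fe2O3 = 11:2): theoretical n(Fe2O3) = 1.2597 mol; at 80.01% yield, n(Fe2O3) = 1.0079 mol.
Step 2 (Fe2O3:CO2 = 1:3): theoretical n(CO2) = 3.0237 mol, so theoretical mass = 3.0237 × 44.01 = 133.08 g.
At 58.59% yield, actual mass of CO2 = 133.08 × 0.5859 = 77.969 g.

77.97 g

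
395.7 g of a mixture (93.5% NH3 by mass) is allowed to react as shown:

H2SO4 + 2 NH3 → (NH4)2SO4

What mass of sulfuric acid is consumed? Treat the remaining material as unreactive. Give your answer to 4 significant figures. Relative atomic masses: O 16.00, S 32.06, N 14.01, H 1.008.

1065 g

Mass of pure NH3 = 395.7 g × 0.935 = 369.98 g.
M(NH3) = 14.01 + 3(1.008) = 17.034 g/mol.
M(H2SO4) = 2(1.008) + 32.06 + 4(16.00) = 98.076 g/mol.
n(NH3) = 369.98 g / 17.034 g/mol = 21.720 mol.
From the equation the NH3:H2SO4 mole ratio is 2:1, so n(H2SO4) = 21.720 × 1/2 = 10.860 mol.
Mass of H2SO4 = 10.860 mol × 98.076 g/mol = 1065.1 g.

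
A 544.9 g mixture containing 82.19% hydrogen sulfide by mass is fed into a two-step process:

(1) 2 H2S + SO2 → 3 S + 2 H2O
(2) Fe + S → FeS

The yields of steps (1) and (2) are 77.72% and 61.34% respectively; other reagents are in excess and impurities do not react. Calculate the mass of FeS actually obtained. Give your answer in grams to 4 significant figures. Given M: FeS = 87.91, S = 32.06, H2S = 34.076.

826.2 g

Pure H2S = 544.9 × 0.8219 = 447.85 g.
n(H2S) = 447.85 / 34.076 = 13.143 mol.
Step 1 (H2S:S = 2:3): theoretical n(S) = 19.714 mol; at 77.72% yield, n(S) = 15.322 mol.
Step 2 (S:FeS = 1:1): theoretical n(FeS) = 15.322 mol, so theoretical mass = 15.322 × 87.91 = 1346.9 g.
At 61.34% yield, actual mass of FeS = 1346.9 × 0.6134 = 826.22 g.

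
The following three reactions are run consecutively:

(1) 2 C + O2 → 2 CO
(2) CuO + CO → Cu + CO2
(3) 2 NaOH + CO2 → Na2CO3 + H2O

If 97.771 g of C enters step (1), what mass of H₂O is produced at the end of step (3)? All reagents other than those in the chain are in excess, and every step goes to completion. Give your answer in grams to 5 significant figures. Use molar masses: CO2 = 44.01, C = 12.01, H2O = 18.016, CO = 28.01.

146.66 g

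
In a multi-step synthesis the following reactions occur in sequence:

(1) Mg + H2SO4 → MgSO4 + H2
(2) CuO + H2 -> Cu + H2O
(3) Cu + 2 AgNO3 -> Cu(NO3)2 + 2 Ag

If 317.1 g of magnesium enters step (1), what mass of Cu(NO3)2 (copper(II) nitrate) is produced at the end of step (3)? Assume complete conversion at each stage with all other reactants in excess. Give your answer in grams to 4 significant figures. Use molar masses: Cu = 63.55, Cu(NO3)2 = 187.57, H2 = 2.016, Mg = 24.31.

2447 g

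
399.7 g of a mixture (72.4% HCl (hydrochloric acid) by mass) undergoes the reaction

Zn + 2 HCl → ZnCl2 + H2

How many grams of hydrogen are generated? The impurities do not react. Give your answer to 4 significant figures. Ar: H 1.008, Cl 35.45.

Mass of pure HCl = 399.7 g × 0.724 = 289.38 g.
M(HCl) = 1.008 + 35.45 = 36.458 g/mol.
M(H2) = 2(1.008) = 2.016 g/mol.
n(HCl) = 289.38 g / 36.458 g/mol = 7.9374 mol.
From the equation the HCl:H2 mole ratio is 2:1, so n(H2) = 7.9374 × 1/2 = 3.9687 mol.
Mass of H2 = 3.9687 mol × 2.016 g/mol = 8.0009 g.

8.001 g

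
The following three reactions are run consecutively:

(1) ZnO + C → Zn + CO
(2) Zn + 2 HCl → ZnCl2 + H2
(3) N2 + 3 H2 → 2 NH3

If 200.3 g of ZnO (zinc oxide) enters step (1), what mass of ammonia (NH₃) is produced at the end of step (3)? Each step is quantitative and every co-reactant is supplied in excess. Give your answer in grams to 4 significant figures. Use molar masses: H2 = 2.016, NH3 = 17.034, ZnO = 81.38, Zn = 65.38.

n(ZnO) = 200.3 / 81.38 = 2.4613 mol.
Reaction (1): ZnO→Zn ratio 1:1 ⇒ n(Zn) = 2.4613 mol.
Reaction (2): Zn→H2 ratio 1:1 ⇒ n(H2) = 2.4613 mol.
Reaction (3): H2→NH3 ratio 3:2 ⇒ n(NH3) = 1.6409 mol.
Mass of NH3 = 1.6409 × 17.034 = 27.950 g.

27.95 g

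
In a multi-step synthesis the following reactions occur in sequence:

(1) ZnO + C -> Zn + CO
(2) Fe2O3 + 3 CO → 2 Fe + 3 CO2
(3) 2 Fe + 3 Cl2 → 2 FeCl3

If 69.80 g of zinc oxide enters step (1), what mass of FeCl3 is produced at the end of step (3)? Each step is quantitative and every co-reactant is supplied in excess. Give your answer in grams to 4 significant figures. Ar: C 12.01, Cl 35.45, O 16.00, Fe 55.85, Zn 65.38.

92.75 g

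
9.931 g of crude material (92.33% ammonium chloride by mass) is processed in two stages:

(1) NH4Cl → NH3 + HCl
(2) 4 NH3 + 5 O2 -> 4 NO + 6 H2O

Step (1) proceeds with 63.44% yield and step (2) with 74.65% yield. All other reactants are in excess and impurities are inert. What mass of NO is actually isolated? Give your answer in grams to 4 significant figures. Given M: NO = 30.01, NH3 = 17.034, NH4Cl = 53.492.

Pure NH4Cl = 9.931 × 0.9233 = 9.1693 g.
n(NH4Cl) = 9.1693 / 53.492 = 0.17141 mol.
Step 1 (NH4Cl:NH3 = 1:1): theoretical n(NH3) = 0.17141 mol; at 63.44% yield, n(NH3) = 0.10875 mol.
Step 2 (NH3:NO = 4:4): theoretical n(NO) = 0.10875 mol, so theoretical mass = 0.10875 × 30.01 = 3.2634 g.
At 74.65% yield, actual mass of NO = 3.2634 × 0.7465 = 2.4362 g.

2.436 g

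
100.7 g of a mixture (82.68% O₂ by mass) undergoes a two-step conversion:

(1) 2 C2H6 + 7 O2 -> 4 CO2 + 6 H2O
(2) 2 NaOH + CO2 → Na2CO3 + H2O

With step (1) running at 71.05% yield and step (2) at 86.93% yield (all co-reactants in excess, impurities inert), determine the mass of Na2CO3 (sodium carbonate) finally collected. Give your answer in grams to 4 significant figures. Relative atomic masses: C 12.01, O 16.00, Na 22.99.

97.33 g

Pure O2 = 100.7 × 0.8268 = 83.259 g.
M(O2) = 2(16.00) = 32.00 g/mol.
M(Na2CO3) = 2(22.99) + 12.01 + 3(16.00) = 105.99 g/mol.
n(O2) = 83.259 / 32.00 = 2.6018 mol.
Step 1 (O2:CO2 = 7:4): theoretical n(CO2) = 1.4868 mol; at 71.05% yield, n(CO2) = 1.0563 mol.
Step 2 (CO2:Na2CO3 = 1:1): theoretical n(Na2CO3) = 1.0563 mol, so theoretical mass = 1.0563 × 105.99 = 111.96 g.
At 86.93% yield, actual mass of Na2CO3 = 111.96 × 0.8693 = 97.329 g.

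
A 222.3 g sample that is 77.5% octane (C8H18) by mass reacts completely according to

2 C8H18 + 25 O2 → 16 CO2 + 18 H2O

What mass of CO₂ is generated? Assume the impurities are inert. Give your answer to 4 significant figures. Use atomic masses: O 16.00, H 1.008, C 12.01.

Mass of pure C8H18 = 222.3 g × 0.775 = 172.28 g.
M(C8H18) = 8(12.01) + 18(1.008) = 114.224 g/mol.
M(CO2) = 12.01 + 2(16.00) = 44.01 g/mol.
n(C8H18) = 172.28 g / 114.224 g/mol = 1.5083 mol.
From the equation the C8H18:CO2 mole ratio is 2:16, so n(CO2) = 1.5083 × 16/2 = 12.066 mol.
Mass of CO2 = 12.066 mol × 44.01 g/mol = 531.04 g.

531.0 g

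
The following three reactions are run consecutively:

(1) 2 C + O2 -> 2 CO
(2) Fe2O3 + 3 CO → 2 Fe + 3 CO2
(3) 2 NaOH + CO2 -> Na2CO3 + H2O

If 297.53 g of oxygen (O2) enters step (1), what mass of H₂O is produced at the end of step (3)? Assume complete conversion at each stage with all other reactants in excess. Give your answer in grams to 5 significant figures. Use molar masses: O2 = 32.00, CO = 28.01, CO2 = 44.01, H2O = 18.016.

335.02 g

n(O2) = 297.53 / 32.00 = 9.29781 mol.
Reaction (1): O2→CO ratio 1:2 ⇒ n(CO) = 18.5956 mol.
Reaction (2): CO→CO2 ratio 3:3 ⇒ n(CO2) = 18.5956 mol.
Reaction (3): CO2→H2O ratio 1:1 ⇒ n(H2O) = 18.5956 mol.
Mass of H2O = 18.5956 × 18.016 = 335.019 g.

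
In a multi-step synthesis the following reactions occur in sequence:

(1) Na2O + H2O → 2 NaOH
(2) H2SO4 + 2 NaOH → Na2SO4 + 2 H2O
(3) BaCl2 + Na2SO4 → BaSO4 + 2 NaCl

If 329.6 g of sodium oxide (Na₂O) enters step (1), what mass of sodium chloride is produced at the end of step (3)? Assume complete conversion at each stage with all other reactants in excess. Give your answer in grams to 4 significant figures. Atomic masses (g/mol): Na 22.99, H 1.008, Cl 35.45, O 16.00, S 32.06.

621.5 g

M(Na2O) = 2(22.99) + 16.00 = 61.98 g/mol.
M(NaCl) = 22.99 + 35.45 = 58.44 g/mol.
n(Na2O) = 329.6 / 61.98 = 5.3178 mol.
Reaction (1): Na2O→NaOH ratio 1:2 ⇒ n(NaOH) = 10.636 mol.
Reaction (2): NaOH→Na2SO4 ratio 2:1 ⇒ n(Na2SO4) = 5.3178 mol.
Reaction (3): Na2SO4→NaCl ratio 1:2 ⇒ n(NaCl) = 10.636 mol.
Mass of NaCl = 10.636 × 58.44 = 621.55 g.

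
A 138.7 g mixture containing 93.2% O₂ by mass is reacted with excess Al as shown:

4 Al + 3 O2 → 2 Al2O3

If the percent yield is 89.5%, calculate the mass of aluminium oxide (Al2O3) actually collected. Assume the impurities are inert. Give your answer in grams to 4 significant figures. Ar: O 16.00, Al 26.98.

245.8 g

Pure O2 available = 138.7 g × 0.932 = 129.27 g.
M(O2) = 2(16.00) = 32.00 g/mol.
M(Al2O3) = 2(26.98) + 3(16.00) = 101.96 g/mol.
n(O2) = 129.27 g / 32.00 g/mol = 4.0396 mol.
From the equation the O2:Al2O3 mole ratio is 3:2, so n(Al2O3) = 4.0396 × 2/3 = 2.6931 mol.
Mass of Al2O3 = 2.6931 mol × 101.96 g/mol = 274.59 g.
Actual mass collected = 274.59 g × 0.895 = 245.76 g.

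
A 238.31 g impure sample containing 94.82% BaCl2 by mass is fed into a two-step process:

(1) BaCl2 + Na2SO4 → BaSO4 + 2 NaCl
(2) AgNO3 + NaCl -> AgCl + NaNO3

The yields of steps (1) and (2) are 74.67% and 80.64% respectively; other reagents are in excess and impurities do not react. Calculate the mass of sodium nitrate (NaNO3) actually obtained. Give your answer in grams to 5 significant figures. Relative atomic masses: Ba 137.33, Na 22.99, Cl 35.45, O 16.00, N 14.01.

Pure BaCl2 = 238.31 × 0.9482 = 225.966 g.
M(BaCl2) = 137.33 + 2(35.45) = 208.23 g/mol.
M(NaNO3) = 22.99 + 14.01 + 3(16.00) = 85.00 g/mol.
n(BaCl2) = 225.966 / 208.23 = 1.08517 mol.
Step 1 (BaCl2:NaCl = 1:2): theoretical n(NaCl) = 2.17035 mol; at 74.67% yield, n(NaCl) = 1.62060 mol.
Step 2 (NaCl:NaNO3 = 1:1): theoretical n(NaNO3) = 1.62060 mol, so theoretical mass = 1.62060 × 85.00 = 137.751 g.
At 80.64% yield, actual mass of NaNO3 = 137.751 × 0.8064 = 111.082 g.

111.08 g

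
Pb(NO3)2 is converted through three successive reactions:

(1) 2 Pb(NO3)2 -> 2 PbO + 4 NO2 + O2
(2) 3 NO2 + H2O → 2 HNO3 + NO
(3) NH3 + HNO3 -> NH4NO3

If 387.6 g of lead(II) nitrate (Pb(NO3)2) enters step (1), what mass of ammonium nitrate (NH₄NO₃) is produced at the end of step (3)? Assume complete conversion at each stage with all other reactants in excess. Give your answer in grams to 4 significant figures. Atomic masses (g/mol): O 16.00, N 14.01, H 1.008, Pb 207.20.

124.9 g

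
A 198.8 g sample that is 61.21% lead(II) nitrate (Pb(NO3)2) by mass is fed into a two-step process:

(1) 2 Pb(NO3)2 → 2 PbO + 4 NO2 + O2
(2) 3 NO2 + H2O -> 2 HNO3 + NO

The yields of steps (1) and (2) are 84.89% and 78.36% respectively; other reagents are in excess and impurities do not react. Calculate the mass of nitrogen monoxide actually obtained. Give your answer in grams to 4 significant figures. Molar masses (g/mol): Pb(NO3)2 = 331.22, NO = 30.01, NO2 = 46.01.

Pure Pb(NO3)2 = 198.8 × 0.6121 = 121.69 g.
n(Pb(NO3)2) = 121.69 / 331.22 = 0.36739 mol.
Step 1 (Pb(NO3)2:NO2 = 2:4): theoretical n(NO2) = 0.73477 mol; at 84.89% yield, n(NO2) = 0.62375 mol.
Step 2 (NO2:NO = 3:1): theoretical n(NO) = 0.20792 mol, so theoretical mass = 0.20792 × 30.01 = 6.2396 g.
At 78.36% yield, actual mass of NO = 6.2396 × 0.7836 = 4.8893 g.

4.889 g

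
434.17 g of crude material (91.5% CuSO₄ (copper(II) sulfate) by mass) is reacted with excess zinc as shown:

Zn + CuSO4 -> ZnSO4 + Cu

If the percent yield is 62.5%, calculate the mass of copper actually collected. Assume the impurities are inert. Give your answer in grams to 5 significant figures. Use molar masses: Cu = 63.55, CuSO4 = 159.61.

Pure CuSO4 available = 434.17 g × 0.915 = 397.266 g.
n(CuSO4) = 397.266 g / 159.61 g/mol = 2.48898 mol.
From the equation the CuSO4:Cu mole ratio is 1:1, so n(Cu) = 2.48898 × 1/1 = 2.48898 mol.
Mass of Cu = 2.48898 mol × 63.55 g/mol = 158.174 g.
Actual mass collected = 158.174 g × 0.625 = 98.8590 g.

98.859 g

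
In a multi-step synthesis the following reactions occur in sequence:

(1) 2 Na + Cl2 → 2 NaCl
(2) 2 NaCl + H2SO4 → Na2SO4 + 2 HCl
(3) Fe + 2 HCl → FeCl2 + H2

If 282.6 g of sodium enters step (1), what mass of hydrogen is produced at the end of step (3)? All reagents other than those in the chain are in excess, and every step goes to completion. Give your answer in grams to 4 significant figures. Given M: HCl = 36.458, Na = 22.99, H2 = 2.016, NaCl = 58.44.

n(Na) = 282.6 / 22.99 = 12.292 mol.
Reaction (1): Na→NaCl ratio 2:2 ⇒ n(NaCl) = 12.292 mol.
Reaction (2): NaCl→HCl ratio 2:2 ⇒ n(HCl) = 12.292 mol.
Reaction (3): HCl→H2 ratio 2:1 ⇒ n(H2) = 6.1462 mol.
Mass of H2 = 6.1462 × 2.016 = 12.391 g.

12.39 g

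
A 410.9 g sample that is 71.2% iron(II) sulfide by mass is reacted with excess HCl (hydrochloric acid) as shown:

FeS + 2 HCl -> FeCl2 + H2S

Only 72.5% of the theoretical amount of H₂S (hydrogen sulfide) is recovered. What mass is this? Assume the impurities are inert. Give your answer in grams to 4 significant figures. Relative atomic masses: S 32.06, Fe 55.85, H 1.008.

Pure FeS available = 410.9 g × 0.712 = 292.56 g.
M(FeS) = 55.85 + 32.06 = 87.91 g/mol.
M(H2S) = 2(1.008) + 32.06 = 34.076 g/mol.
n(FeS) = 292.56 g / 87.91 g/mol = 3.3280 mol.
From the equation the FeS:H2S mole ratio is 1:1, so n(H2S) = 3.3280 × 1/1 = 3.3280 mol.
Mass of H2S = 3.3280 mol × 34.076 g/mol = 113.40 g.
Actual mass collected = 113.40 g × 0.725 = 82.218 g.

82.22 g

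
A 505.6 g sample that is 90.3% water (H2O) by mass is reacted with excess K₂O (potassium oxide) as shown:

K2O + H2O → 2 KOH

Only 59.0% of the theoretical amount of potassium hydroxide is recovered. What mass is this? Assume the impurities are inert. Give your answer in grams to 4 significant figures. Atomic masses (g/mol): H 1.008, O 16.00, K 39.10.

1678 g

Pure H2O available = 505.6 g × 0.903 = 456.56 g.
M(H2O) = 2(1.008) + 16.00 = 18.016 g/mol.
M(KOH) = 39.10 + 16.00 + 1.008 = 56.108 g/mol.
n(H2O) = 456.56 g / 18.016 g/mol = 25.342 mol.
From the equation the H2O:KOH mole ratio is 1:2, so n(KOH) = 25.342 × 2/1 = 50.683 mol.
Mass of KOH = 50.683 mol × 56.108 g/mol = 2843.7 g.
Actual mass collected = 2843.7 g × 0.590 = 1677.8 g.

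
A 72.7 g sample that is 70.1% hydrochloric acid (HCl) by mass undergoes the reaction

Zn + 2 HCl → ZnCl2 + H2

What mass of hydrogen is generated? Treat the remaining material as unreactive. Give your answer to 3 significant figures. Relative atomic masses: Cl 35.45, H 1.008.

1.41 g

Mass of pure HCl = 72.7 g × 0.701 = 50.96 g.
M(HCl) = 1.008 + 35.45 = 36.458 g/mol.
M(H2) = 2(1.008) = 2.016 g/mol.
n(HCl) = 50.96 g / 36.458 g/mol = 1.398 mol.
From the equation the HCl:H2 mole ratio is 2:1, so n(H2) = 1.398 × 1/2 = 0.6989 mol.
Mass of H2 = 0.6989 mol × 2.016 g/mol = 1.409 g.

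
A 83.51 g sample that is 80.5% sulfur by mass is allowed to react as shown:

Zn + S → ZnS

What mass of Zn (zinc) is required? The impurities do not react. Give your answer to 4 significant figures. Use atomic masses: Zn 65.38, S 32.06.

137.1 g

Mass of pure S = 83.51 g × 0.805 = 67.226 g.
M(S) = 32.06 g/mol.
M(Zn) = 65.38 g/mol.
n(S) = 67.226 g / 32.06 g/mol = 2.0969 mol.
From the equation the S:Zn mole ratio is 1:1, so n(Zn) = 2.0969 × 1/1 = 2.0969 mol.
Mass of Zn = 2.0969 mol × 65.38 g/mol = 137.09 g.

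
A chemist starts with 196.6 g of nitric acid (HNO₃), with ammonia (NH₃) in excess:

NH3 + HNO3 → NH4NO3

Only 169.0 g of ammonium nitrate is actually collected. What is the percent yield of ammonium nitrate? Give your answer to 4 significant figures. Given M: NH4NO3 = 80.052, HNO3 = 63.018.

67.67 %

n(HNO3) = 196.60 g / 63.018 g/mol = 3.1197 mol.
From the equation the HNO3:NH4NO3 mole ratio is 1:1, so n(NH4NO3) = 3.1197 × 1/1 = 3.1197 mol.
Mass of NH4NO3 = 3.1197 mol × 80.052 g/mol = 249.74 g.
This is the theoretical yield. Percent yield = 169.0 g / 249.74 g × 100% = 67.670%.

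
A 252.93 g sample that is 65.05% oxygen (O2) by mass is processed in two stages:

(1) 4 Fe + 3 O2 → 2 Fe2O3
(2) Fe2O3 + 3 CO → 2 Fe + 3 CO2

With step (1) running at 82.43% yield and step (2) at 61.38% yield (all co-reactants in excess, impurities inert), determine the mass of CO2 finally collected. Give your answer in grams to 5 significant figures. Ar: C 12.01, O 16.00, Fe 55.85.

Pure O2 = 252.93 × 0.6505 = 164.531 g.
M(O2) = 2(16.00) = 32.00 g/mol.
M(CO2) = 12.01 + 2(16.00) = 44.01 g/mol.
n(O2) = 164.531 / 32.00 = 5.14159 mol.
Step 1 (O2:Fe2O3 = 3:2): theoretical n(Fe2O3) = 3.42773 mol; at 82.43% yield, n(Fe2O3) = 2.82548 mol.
Step 2 (Fe2O3:CO2 = 1:3): theoretical n(CO2) = 8.47643 mol, so theoretical mass = 8.47643 × 44.01 = 373.048 g.
At 61.38% yield, actual mass of CO2 = 373.048 × 0.6138 = 228.977 g.

228.98 g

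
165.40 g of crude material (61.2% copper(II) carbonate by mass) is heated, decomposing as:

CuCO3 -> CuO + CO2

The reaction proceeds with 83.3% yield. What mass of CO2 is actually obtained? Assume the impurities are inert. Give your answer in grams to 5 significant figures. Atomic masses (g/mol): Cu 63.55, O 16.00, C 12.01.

30.033 g

Pure CuCO3 available = 165.40 g × 0.612 = 101.225 g.
M(CuCO3) = 63.55 + 12.01 + 3(16.00) = 123.56 g/mol.
M(CO2) = 12.01 + 2(16.00) = 44.01 g/mol.
n(CuCO3) = 101.225 g / 123.56 g/mol = 0.819236 mol.
From the equation the CuCO3:CO2 mole ratio is 1:1, so n(CO2) = 0.819236 × 1/1 = 0.819236 mol.
Mass of CO2 = 0.819236 mol × 44.01 g/mol = 36.0546 g.
Actual mass collected = 36.0546 g × 0.833 = 30.0335 g.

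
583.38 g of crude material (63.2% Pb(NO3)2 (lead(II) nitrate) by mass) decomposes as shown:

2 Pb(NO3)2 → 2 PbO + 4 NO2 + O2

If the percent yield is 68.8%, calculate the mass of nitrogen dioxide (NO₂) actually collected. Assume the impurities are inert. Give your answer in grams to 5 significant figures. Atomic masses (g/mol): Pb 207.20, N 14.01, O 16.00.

70.473 g

Pure Pb(NO3)2 available = 583.38 g × 0.632 = 368.696 g.
M(Pb(NO3)2) = 207.20 + 2(14.01) + 6(16.00) = 331.22 g/mol.
M(NO2) = 14.01 + 2(16.00) = 46.01 g/mol.
n(Pb(NO3)2) = 368.696 g / 331.22 g/mol = 1.11315 mol.
From the equation the Pb(NO3)2:NO2 mole ratio is 2:4, so n(NO2) = 1.11315 × 4/2 = 2.22629 mol.
Mass of NO2 = 2.22629 mol × 46.01 g/mol = 102.432 g.
Actual mass collected = 102.432 g × 0.688 = 70.4730 g.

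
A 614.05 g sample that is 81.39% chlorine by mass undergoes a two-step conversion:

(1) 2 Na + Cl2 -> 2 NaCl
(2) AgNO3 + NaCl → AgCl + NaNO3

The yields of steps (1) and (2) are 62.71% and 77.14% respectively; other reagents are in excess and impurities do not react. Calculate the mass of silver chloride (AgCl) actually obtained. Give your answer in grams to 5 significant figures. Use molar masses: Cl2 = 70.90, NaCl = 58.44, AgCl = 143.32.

Pure Cl2 = 614.05 × 0.8139 = 499.775 g.
n(Cl2) = 499.775 / 70.90 = 7.04902 mol.
Step 1 (Cl2:NaCl = 1:2): theoretical n(NaCl) = 14.0980 mol; at 62.71% yield, n(NaCl) = 8.84088 mol.
Step 2 (NaCl:AgCl = 1:1): theoretical n(AgCl) = 8.84088 mol, so theoretical mass = 8.84088 × 143.32 = 1267.07 g.
At 77.14% yield, actual mass of AgCl = 1267.07 × 0.7714 = 977.421 g.

977.42 g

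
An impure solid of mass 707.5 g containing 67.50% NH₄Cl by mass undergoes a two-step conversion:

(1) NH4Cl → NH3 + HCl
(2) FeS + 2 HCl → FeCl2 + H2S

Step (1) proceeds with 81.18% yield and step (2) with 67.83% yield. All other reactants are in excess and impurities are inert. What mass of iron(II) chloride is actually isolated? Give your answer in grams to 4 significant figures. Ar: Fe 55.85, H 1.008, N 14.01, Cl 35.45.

Pure NH4Cl = 707.5 × 0.6750 = 477.56 g.
M(NH4Cl) = 14.01 + 4(1.008) + 35.45 = 53.492 g/mol.
M(FeCl2) = 55.85 + 2(35.45) = 126.75 g/mol.
n(NH4Cl) = 477.56 / 53.492 = 8.9277 mol.
Step 1 (NH4Cl:HCl = 1:1): theoretical n(HCl) = 8.9277 mol; at 81.18% yield, n(HCl) = 7.2475 mol.
Step 2 (HCl:FeCl2 = 2:1): theoretical n(FeCl2) = 3.6238 mol, so theoretical mass = 3.6238 × 126.75 = 459.31 g.
At 67.83% yield, actual mass of FeCl2 = 459.31 × 0.6783 = 311.55 g.

311.6 g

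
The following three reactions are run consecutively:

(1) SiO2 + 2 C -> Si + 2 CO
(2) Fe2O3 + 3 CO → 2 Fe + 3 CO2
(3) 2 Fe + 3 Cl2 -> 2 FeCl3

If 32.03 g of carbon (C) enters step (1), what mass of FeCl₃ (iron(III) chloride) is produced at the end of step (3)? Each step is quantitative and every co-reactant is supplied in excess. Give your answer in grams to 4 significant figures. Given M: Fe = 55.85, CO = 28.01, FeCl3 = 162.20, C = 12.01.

288.4 g

n(C) = 32.03 / 12.01 = 2.6669 mol.
Reaction (1): C→CO ratio 2:2 ⇒ n(CO) = 2.6669 mol.
Reaction (2): CO→Fe ratio 3:2 ⇒ n(Fe) = 1.7780 mol.
Reaction (3): Fe→FeCl3 ratio 2:2 ⇒ n(FeCl3) = 1.7780 mol.
Mass of FeCl3 = 1.7780 × 162.20 = 288.39 g.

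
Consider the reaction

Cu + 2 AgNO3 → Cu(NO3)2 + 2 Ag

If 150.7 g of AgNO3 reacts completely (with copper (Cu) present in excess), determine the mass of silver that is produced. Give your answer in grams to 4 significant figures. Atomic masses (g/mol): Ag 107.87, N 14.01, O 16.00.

95.69 g

M(AgNO3) = 107.87 + 14.01 + 3(16.00) = 169.88 g/mol.
M(Ag) = 107.87 g/mol.
n(AgNO3) = 150.70 g / 169.88 g/mol = 0.88710 mol.
From the equation the AgNO3:Ag mole ratio is 2:2, so n(Ag) = 0.88710 × 2/2 = 0.88710 mol.
Mass of Ag = 0.88710 mol × 107.87 g/mol = 95.691 g.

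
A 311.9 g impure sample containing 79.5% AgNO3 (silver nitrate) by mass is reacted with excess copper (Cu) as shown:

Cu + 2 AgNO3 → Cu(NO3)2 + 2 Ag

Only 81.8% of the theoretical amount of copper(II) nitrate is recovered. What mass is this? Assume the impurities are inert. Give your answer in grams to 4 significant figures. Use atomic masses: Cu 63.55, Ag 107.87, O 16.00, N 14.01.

112.0 g

Pure AgNO3 available = 311.9 g × 0.795 = 247.96 g.
M(AgNO3) = 107.87 + 14.01 + 3(16.00) = 169.88 g/mol.
M(Cu(NO3)2) = 63.55 + 2(14.01) + 6(16.00) = 187.57 g/mol.
n(AgNO3) = 247.96 g / 169.88 g/mol = 1.4596 mol.
From the equation the AgNO3:Cu(NO3)2 mole ratio is 2:1, so n(Cu(NO3)2) = 1.4596 × 1/2 = 0.72981 mol.
Mass of Cu(NO3)2 = 0.72981 mol × 187.57 g/mol = 136.89 g.
Actual mass collected = 136.89 g × 0.818 = 111.98 g.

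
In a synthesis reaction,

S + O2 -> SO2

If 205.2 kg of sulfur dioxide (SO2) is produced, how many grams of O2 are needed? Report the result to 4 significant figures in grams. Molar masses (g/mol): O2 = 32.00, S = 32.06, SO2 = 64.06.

Convert: 205.2 kg = 205200 g.
n(SO2) = 205200 g / 64.06 g/mol = 3203.2 mol.
From the equation the SO2:O2 mole ratio is 1:1, so n(O2) = 3203.2 × 1/1 = 3203.2 mol.
Mass of O2 = 3203.2 mol × 32.00 g/mol = 102500 g.

102500 g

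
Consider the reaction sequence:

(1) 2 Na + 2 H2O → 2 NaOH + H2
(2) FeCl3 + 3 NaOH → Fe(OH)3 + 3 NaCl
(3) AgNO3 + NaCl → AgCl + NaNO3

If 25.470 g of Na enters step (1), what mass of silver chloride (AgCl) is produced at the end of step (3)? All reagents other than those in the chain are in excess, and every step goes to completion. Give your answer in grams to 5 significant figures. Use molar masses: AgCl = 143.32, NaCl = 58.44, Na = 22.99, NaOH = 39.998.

158.78 g

n(Na) = 25.470 / 22.99 = 1.10787 mol.
Reaction (1): Na→NaOH ratio 2:2 ⇒ n(NaOH) = 1.10787 mol.
Reaction (2): NaOH→NaCl ratio 3:3 ⇒ n(NaCl) = 1.10787 mol.
Reaction (3): NaCl→AgCl ratio 1:1 ⇒ n(AgCl) = 1.10787 mol.
Mass of AgCl = 1.10787 × 143.32 = 158.780 g.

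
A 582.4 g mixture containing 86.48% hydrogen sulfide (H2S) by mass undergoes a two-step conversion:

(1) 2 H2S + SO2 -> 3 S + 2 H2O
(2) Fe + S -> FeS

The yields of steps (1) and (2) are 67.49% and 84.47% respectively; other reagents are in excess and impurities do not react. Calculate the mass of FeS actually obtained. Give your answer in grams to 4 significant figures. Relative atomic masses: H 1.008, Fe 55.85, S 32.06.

Pure H2S = 582.4 × 0.8648 = 503.66 g.
M(H2S) = 2(1.008) + 32.06 = 34.076 g/mol.
M(FeS) = 55.85 + 32.06 = 87.91 g/mol.
n(H2S) = 503.66 / 34.076 = 14.780 mol.
Step 1 (H2S:S = 2:3): theoretical n(S) = 22.171 mol; at 67.49% yield, n(S) = 14.963 mol.
Step 2 (S:FeS = 1:1): theoretical n(FeS) = 14.963 mol, so theoretical mass = 14.963 × 87.91 = 1315.4 g.
At 84.47% yield, actual mass of FeS = 1315.4 × 0.8447 = 1111.1 g.

1111 g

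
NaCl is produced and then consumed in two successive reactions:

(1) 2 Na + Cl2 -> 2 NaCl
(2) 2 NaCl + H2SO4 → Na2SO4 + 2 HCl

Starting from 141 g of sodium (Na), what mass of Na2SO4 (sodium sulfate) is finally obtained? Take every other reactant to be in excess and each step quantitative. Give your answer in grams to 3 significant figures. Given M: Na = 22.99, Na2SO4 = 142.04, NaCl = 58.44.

n(Na) = 141.0 / 22.99 = 6.133 mol.
Step 1 gives a 2:2 ratio of Na to NaCl, so n(NaCl) = 6.133 mol.
In step 2 the NaCl:Na2SO4 ratio is 2:1, so n(Na2SO4) = 3.067 mol.
Mass of Na2SO4 = 3.067 × 142.04 = 435.6 g.

436 g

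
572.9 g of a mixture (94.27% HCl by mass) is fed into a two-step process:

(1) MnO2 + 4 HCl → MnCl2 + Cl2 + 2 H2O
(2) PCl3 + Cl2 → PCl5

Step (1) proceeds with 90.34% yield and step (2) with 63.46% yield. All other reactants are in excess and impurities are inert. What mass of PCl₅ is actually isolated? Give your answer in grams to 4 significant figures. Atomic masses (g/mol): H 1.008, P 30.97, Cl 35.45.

442.1 g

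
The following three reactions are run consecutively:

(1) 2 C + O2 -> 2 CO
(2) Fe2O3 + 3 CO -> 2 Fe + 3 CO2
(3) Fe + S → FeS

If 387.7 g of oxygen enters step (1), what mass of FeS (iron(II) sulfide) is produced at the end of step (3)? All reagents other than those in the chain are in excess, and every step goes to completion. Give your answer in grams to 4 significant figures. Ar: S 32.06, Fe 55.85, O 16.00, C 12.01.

M(O2) = 2(16.00) = 32.00 g/mol.
M(FeS) = 55.85 + 32.06 = 87.91 g/mol.
n(O2) = 387.7 / 32.00 = 12.116 mol.
Reaction (1): O2→CO ratio 1:2 ⇒ n(CO) = 24.231 mol.
Reaction (2): CO→Fe ratio 3:2 ⇒ n(Fe) = 16.154 mol.
Reaction (3): Fe→FeS ratio 1:1 ⇒ n(FeS) = 16.154 mol.
Mass of FeS = 16.154 × 87.91 = 1420.1 g.

1420 g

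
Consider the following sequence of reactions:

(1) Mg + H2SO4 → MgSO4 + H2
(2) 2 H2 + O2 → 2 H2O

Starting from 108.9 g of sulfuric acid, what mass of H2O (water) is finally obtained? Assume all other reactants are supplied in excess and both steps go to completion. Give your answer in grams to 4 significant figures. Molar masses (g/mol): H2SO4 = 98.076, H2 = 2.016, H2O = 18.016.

20.00 g

n(H2SO4) = 108.90 / 98.076 = 1.1104 mol.
Step 1 gives a 1:1 ratio of H2SO4 to H2, so n(H2) = 1.1104 mol.
In step 2 the H2:H2O ratio is 2:2, so n(H2O) = 1.1104 mol.
Mass of H2O = 1.1104 × 18.016 = 20.004 g.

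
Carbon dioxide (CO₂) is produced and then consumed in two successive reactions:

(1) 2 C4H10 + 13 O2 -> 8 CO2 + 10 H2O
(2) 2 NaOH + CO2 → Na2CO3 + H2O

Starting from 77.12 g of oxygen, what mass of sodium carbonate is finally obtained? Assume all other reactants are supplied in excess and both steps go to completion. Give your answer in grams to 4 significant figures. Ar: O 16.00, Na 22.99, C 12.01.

157.2 g

M(O2) = 2(16.00) = 32.00 g/mol.
M(Na2CO3) = 2(22.99) + 12.01 + 3(16.00) = 105.99 g/mol.
n(O2) = 77.120 / 32.00 = 2.4100 mol.
Step 1 gives a 13:8 ratio of O2 to CO2, so n(CO2) = 1.4831 mol.
In step 2 the CO2:Na2CO3 ratio is 1:1, so n(Na2CO3) = 1.4831 mol.
Mass of Na2CO3 = 1.4831 × 105.99 = 157.19 g.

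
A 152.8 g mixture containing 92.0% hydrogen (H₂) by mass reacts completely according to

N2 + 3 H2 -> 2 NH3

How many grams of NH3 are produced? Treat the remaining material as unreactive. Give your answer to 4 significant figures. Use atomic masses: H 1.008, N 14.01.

791.9 g

Mass of pure H2 = 152.8 g × 0.920 = 140.58 g.
M(H2) = 2(1.008) = 2.016 g/mol.
M(NH3) = 14.01 + 3(1.008) = 17.034 g/mol.
n(H2) = 140.58 g / 2.016 g/mol = 69.730 mol.
From the equation the H2:NH3 mole ratio is 3:2, so n(NH3) = 69.730 × 2/3 = 46.487 mol.
Mass of NH3 = 46.487 mol × 17.034 g/mol = 791.86 g.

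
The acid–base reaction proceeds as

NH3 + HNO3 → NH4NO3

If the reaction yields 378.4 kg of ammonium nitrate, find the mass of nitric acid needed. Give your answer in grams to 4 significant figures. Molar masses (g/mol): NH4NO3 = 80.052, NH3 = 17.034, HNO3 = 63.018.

297900 g

Convert: 378.4 kg = 378400 g.
n(NH4NO3) = 378400 g / 80.052 g/mol = 4726.9 mol.
From the equation the NH4NO3:HNO3 mole ratio is 1:1, so n(HNO3) = 4726.9 × 1/1 = 4726.9 mol.
Mass of HNO3 = 4726.9 mol × 63.018 g/mol = 297880 g.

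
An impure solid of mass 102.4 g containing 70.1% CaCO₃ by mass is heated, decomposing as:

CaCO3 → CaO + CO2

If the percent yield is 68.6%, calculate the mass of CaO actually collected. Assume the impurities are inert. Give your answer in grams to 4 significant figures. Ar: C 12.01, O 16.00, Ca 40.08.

Pure CaCO3 available = 102.4 g × 0.701 = 71.782 g.
M(CaCO3) = 40.08 + 12.01 + 3(16.00) = 100.09 g/mol.
M(CaO) = 40.08 + 16.00 = 56.08 g/mol.
n(CaCO3) = 71.782 g / 100.09 g/mol = 0.71718 mol.
From the equation the CaCO3:CaO mole ratio is 1:1, so n(CaO) = 0.71718 × 1/1 = 0.71718 mol.
Mass of CaO = 0.71718 mol × 56.08 g/mol = 40.219 g.
Actual mass collected = 40.219 g × 0.686 = 27.590 g.

27.59 g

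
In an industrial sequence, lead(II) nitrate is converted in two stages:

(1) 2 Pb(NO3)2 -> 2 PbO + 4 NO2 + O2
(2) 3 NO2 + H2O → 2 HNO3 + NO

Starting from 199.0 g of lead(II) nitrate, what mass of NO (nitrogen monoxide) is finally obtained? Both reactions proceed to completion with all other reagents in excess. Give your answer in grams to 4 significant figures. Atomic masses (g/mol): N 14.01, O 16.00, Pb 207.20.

M(Pb(NO3)2) = 207.20 + 2(14.01) + 6(16.00) = 331.22 g/mol.
M(NO) = 14.01 + 16.00 = 30.01 g/mol.
n(Pb(NO3)2) = 199.00 / 331.22 = 0.60081 mol.
Step 1 gives a 2:4 ratio of Pb(NO3)2 to NO2, so n(NO2) = 1.2016 mol.
In step 2 the NO2:NO ratio is 3:1, so n(NO) = 0.40054 mol.
Mass of NO = 0.40054 × 30.01 = 12.020 g.

12.02 g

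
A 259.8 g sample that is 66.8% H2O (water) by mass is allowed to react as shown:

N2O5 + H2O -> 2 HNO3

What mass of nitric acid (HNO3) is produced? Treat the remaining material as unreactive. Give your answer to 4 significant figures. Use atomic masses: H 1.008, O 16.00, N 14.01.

1214 g

Mass of pure H2O = 259.8 g × 0.668 = 173.55 g.
M(H2O) = 2(1.008) + 16.00 = 18.016 g/mol.
M(HNO3) = 1.008 + 14.01 + 3(16.00) = 63.018 g/mol.
n(H2O) = 173.55 g / 18.016 g/mol = 9.6329 mol.
From the equation the H2O:HNO3 mole ratio is 1:2, so n(HNO3) = 9.6329 × 2/1 = 19.266 mol.
Mass of HNO3 = 19.266 mol × 63.018 g/mol = 1214.1 g.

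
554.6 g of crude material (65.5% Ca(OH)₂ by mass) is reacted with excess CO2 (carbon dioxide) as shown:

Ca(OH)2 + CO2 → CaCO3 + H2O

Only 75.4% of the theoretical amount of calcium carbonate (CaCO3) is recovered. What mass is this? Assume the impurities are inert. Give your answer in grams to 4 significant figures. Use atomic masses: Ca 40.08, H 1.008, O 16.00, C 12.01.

Pure Ca(OH)2 available = 554.6 g × 0.655 = 363.26 g.
M(Ca(OH)2) = 40.08 + 2(16.00) + 2(1.008) = 74.096 g/mol.
M(CaCO3) = 40.08 + 12.01 + 3(16.00) = 100.09 g/mol.
n(Ca(OH)2) = 363.26 g / 74.096 g/mol = 4.9026 mol.
From the equation the Ca(OH)2:CaCO3 mole ratio is 1:1, so n(CaCO3) = 4.9026 × 1/1 = 4.9026 mol.
Mass of CaCO3 = 4.9026 mol × 100.09 g/mol = 490.70 g.
Actual mass collected = 490.70 g × 0.754 = 369.99 g.

370.0 g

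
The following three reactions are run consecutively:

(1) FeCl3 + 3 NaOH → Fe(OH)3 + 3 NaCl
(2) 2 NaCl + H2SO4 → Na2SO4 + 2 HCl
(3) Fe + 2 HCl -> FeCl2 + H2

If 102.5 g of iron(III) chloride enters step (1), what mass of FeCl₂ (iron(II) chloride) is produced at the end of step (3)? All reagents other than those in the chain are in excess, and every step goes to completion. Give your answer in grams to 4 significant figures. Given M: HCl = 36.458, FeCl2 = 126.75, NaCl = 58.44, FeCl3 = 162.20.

120.1 g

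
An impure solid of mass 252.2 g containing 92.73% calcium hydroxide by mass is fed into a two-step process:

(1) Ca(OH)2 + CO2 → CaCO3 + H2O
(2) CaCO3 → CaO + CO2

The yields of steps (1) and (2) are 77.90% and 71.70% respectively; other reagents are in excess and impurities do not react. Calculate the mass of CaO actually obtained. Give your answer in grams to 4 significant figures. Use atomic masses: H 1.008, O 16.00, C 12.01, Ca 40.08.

Pure Ca(OH)2 = 252.2 × 0.9273 = 233.87 g.
M(Ca(OH)2) = 40.08 + 2(16.00) + 2(1.008) = 74.096 g/mol.
M(CaO) = 40.08 + 16.00 = 56.08 g/mol.
n(Ca(OH)2) = 233.87 / 74.096 = 3.1562 mol.
Step 1 (Ca(OH)2:CaCO3 = 1:1): theoretical n(CaCO3) = 3.1562 mol; at 77.90% yield, n(CaCO3) = 2.4587 mol.
Step 2 (CaCO3:CaO = 1:1): theoretical n(CaO) = 2.4587 mol, so theoretical mass = 2.4587 × 56.08 = 137.88 g.
At 71.70% yield, actual mass of CaO = 137.88 × 0.7170 = 98.863 g.

98.86 g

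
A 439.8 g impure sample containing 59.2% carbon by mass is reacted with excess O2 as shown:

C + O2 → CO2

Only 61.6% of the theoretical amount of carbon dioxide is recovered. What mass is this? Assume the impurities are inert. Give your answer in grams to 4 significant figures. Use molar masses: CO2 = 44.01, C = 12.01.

587.7 g

Pure C available = 439.8 g × 0.592 = 260.36 g.
n(C) = 260.36 g / 12.01 g/mol = 21.679 mol.
From the equation the C:CO2 mole ratio is 1:1, so n(CO2) = 21.679 × 1/1 = 21.679 mol.
Mass of CO2 = 21.679 mol × 44.01 g/mol = 954.08 g.
Actual mass collected = 954.08 g × 0.616 = 587.71 g.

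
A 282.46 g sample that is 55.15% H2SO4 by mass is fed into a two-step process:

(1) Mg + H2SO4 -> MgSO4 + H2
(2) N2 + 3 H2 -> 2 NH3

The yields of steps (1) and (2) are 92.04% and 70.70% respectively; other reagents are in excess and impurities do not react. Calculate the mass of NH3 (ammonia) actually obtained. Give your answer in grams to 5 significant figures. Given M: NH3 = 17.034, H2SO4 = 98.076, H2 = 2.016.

Pure H2SO4 = 282.46 × 0.5515 = 155.777 g.
n(H2SO4) = 155.777 / 98.076 = 1.58833 mol.
Step 1 (H2SO4:H2 = 1:1): theoretical n(H2) = 1.58833 mol; at 92.04% yield, n(H2) = 1.46190 mol.
Step 2 (H2:NH3 = 3:2): theoretical n(NH3) = 0.974597 mol, so theoretical mass = 0.974597 × 17.034 = 16.6013 g.
At 70.70% yield, actual mass of NH3 = 16.6013 × 0.7070 = 11.7371 g.

11.737 g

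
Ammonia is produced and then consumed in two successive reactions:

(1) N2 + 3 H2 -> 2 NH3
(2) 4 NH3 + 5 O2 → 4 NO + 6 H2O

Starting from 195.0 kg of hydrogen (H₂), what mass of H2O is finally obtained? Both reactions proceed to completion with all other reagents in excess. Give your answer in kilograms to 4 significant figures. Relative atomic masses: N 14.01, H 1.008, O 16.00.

M(H2) = 2(1.008) = 2.016 g/mol.
M(H2O) = 2(1.008) + 16.00 = 18.016 g/mol.
195.0 kg = 195000 g.
n(H2) = 195000 / 2.016 = 96726 mol.
Step 1 gives a 3:2 ratio of H2 to NH3, so n(NH3) = 64484 mol.
In step 2 the NH3:H2O ratio is 4:6, so n(H2O) = 96726 mol.
Mass of H2O = 96726 × 18.016 = 1.7426 × 10^6 g = 1743 kg.

1743 kg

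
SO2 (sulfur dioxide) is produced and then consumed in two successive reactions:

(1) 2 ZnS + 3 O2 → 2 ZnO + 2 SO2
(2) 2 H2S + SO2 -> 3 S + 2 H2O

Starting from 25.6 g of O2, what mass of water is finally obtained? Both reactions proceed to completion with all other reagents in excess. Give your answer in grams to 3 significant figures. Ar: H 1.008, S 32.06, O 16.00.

19.2 g

M(O2) = 2(16.00) = 32.00 g/mol.
M(H2O) = 2(1.008) + 16.00 = 18.016 g/mol.
n(O2) = 25.60 / 32.00 = 0.8000 mol.
Step 1 gives a 3:2 ratio of O2 to SO2, so n(SO2) = 0.5333 mol.
In step 2 the SO2:H2O ratio is 1:2, so n(H2O) = 1.067 mol.
Mass of H2O = 1.067 × 18.016 = 19.22 g.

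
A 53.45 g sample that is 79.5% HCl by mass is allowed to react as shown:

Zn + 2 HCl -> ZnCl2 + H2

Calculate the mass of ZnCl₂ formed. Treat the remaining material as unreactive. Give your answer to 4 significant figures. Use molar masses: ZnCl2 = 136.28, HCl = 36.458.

79.42 g

Mass of pure HCl = 53.45 g × 0.795 = 42.493 g.
n(HCl) = 42.493 g / 36.458 g/mol = 1.1655 mol.
From the equation the HCl:ZnCl2 mole ratio is 2:1, so n(ZnCl2) = 1.1655 × 1/2 = 0.58276 mol.
Mass of ZnCl2 = 0.58276 mol × 136.28 g/mol = 79.419 g.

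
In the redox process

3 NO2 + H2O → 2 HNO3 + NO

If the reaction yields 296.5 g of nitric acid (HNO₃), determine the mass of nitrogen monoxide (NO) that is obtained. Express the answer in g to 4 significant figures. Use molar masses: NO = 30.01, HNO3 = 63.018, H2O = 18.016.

70.60 g

n(HNO3) = 296.50 g / 63.018 g/mol = 4.7050 mol.
From the equation the HNO3:NO mole ratio is 2:1, so n(NO) = 4.7050 × 1/2 = 2.3525 mol.
Mass of NO = 2.3525 mol × 30.01 g/mol = 70.599 g.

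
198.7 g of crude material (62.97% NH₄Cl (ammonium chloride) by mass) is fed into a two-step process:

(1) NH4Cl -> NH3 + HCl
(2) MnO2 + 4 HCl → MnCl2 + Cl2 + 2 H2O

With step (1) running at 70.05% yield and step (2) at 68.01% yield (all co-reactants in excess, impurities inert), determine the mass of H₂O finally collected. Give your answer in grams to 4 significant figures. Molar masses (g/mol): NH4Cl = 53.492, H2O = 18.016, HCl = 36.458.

10.04 g

Pure NH4Cl = 198.7 × 0.6297 = 125.12 g.
n(NH4Cl) = 125.12 / 53.492 = 2.3391 mol.
Step 1 (NH4Cl:HCl = 1:1): theoretical n(HCl) = 2.3391 mol; at 70.05% yield, n(HCl) = 1.6385 mol.
Step 2 (HCl:H2O = 4:2): theoretical n(H2O) = 0.81926 mol, so theoretical mass = 0.81926 × 18.016 = 14.760 g.
At 68.01% yield, actual mass of H2O = 14.760 × 0.6801 = 10.038 g.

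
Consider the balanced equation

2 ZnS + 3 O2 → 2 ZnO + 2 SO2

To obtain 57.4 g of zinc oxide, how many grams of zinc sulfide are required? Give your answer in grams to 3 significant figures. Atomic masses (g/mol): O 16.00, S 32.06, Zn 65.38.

68.7 g

M(ZnO) = 65.38 + 16.00 = 81.38 g/mol.
M(ZnS) = 65.38 + 32.06 = 97.44 g/mol.
n(ZnO) = 57.40 g / 81.38 g/mol = 0.7053 mol.
From the equation the ZnO:ZnS mole ratio is 2:2, so n(ZnS) = 0.7053 × 2/2 = 0.7053 mol.
Mass of ZnS = 0.7053 mol × 97.44 g/mol = 68.73 g.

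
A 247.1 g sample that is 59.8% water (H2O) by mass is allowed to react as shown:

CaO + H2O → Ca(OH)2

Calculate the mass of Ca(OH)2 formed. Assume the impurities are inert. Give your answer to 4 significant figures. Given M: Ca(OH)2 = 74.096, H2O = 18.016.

Mass of pure H2O = 247.1 g × 0.598 = 147.77 g.
n(H2O) = 147.77 g / 18.016 g/mol = 8.2019 mol.
From the equation the H2O:Ca(OH)2 mole ratio is 1:1, so n(Ca(OH)2) = 8.2019 × 1/1 = 8.2019 mol.
Mass of Ca(OH)2 = 8.2019 mol × 74.096 g/mol = 607.73 g.

607.7 g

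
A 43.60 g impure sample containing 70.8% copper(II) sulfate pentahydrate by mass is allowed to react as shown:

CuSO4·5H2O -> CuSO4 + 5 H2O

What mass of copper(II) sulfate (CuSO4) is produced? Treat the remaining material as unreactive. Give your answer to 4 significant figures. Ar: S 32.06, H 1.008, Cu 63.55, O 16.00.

Mass of pure CuSO4·5H2O = 43.60 g × 0.708 = 30.869 g.
M(CuSO4·5H2O) = 63.55 + 32.06 + 9(16.00) + 10(1.008) = 249.69 g/mol.
M(CuSO4) = 63.55 + 32.06 + 4(16.00) = 159.61 g/mol.
n(CuSO4·5H2O) = 30.869 g / 249.69 g/mol = 0.12363 mol.
From the equation the CuSO4·5H2O:CuSO4 mole ratio is 1:1, so n(CuSO4) = 0.12363 × 1/1 = 0.12363 mol.
Mass of CuSO4 = 0.12363 mol × 159.61 g/mol = 19.732 g.

19.73 g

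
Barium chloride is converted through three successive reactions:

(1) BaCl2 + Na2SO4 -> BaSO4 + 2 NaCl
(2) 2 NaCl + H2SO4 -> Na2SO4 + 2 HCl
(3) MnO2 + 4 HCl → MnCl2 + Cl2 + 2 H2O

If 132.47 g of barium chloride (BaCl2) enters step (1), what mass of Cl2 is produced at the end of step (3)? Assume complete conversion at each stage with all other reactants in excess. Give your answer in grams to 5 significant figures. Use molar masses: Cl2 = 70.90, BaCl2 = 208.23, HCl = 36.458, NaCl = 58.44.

n(BaCl2) = 132.47 / 208.23 = 0.636172 mol.
Reaction (1): BaCl2→NaCl ratio 1:2 ⇒ n(NaCl) = 1.27234 mol.
Reaction (2): NaCl→HCl ratio 2:2 ⇒ n(HCl) = 1.27234 mol.
Reaction (3): HCl→Cl2 ratio 4:1 ⇒ n(Cl2) = 0.318086 mol.
Mass of Cl2 = 0.318086 × 70.90 = 22.5523 g.

22.552 g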